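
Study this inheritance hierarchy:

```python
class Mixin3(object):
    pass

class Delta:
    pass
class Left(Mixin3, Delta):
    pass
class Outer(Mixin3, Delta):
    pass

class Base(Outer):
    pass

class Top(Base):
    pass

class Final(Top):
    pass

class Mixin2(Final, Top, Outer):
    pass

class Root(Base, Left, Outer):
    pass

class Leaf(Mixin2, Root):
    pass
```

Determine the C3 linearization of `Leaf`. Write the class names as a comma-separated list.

Leaf, Mixin2, Final, Top, Root, Base, Left, Outer, Mixin3, Delta, object

L[Leaf] = Leaf + merge(L[Mixin2], L[Root], [Mixin2 Root])
  take Mixin2:  [Mixin2 Final Top Base Outer Mixin3 Delta object] + [Root Base Left Outer Mixin3 Delta object] + [Mixin2 Root]
  take Final:  [Final Top Base Outer Mixin3 Delta object] + [Root Base Left Outer Mixin3 Delta object] + [Root]
  take Top:  [Top Base Outer Mixin3 Delta object] + [Root Base Left Outer Mixin3 Delta object] + [Root]
  take Root:  [Base Outer Mixin3 Delta object] + [Root Base Left Outer Mixin3 Delta object] + [Root]
  take Base:  [Base Outer Mixin3 Delta object] + [Base Left Outer Mixin3 Delta object]
  take Left:  [Outer Mixin3 Delta object] + [Left Outer Mixin3 Delta object]
  take Outer:  [Outer Mixin3 Delta object] + [Outer Mixin3 Delta object]
  take Mixin3:  [Mixin3 Delta object] + [Mixin3 Delta object]
  take Delta:  [Delta object] + [Delta object]
  take object:  [object] + [object]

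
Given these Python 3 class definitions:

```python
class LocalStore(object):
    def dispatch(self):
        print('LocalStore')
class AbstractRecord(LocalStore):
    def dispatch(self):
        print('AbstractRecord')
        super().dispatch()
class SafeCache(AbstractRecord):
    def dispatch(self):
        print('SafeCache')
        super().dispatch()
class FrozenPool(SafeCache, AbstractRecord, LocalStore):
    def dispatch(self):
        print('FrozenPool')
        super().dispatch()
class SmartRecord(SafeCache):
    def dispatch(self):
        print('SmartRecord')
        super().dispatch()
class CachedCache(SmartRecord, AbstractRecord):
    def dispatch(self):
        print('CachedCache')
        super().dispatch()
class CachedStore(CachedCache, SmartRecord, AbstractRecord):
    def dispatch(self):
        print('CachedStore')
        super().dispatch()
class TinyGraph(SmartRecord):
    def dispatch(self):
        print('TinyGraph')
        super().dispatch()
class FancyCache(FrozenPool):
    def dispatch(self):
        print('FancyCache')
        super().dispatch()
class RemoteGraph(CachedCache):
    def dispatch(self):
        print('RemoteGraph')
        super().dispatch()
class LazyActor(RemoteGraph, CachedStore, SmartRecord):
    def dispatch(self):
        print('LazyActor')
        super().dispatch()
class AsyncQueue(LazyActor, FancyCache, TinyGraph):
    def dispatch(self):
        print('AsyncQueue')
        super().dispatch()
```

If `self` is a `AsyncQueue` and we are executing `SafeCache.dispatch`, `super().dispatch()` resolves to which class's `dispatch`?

L[AsyncQueue] = AsyncQueue + merge(L[LazyActor], L[FancyCache], L[TinyGraph], [LazyActor FancyCache TinyGraph])
  take LazyActor:  [LazyActor RemoteGraph CachedStore CachedCache SmartRecord SafeCache AbstractRecord LocalStore object] + [FancyCache FrozenPool SafeCache AbstractRecord LocalStore object] + [TinyGraph SmartRecord SafeCache AbstractRecord LocalStore object] + [LazyActor FancyCache TinyGraph]
  take RemoteGraph:  [RemoteGraph CachedStore CachedCache SmartRecord SafeCache AbstractRecord LocalStore object] + [FancyCache FrozenPool SafeCache AbstractRecord LocalStore object] + [TinyGraph SmartRecord SafeCache AbstractRecord LocalStore object] + [FancyCache TinyGraph]
  take CachedStore:  [CachedStore CachedCache SmartRecord SafeCache AbstractRecord LocalStore object] + [FancyCache FrozenPool SafeCache AbstractRecord LocalStore object] + [TinyGraph SmartRecord SafeCache AbstractRecord LocalStore object] + [FancyCache TinyGraph]
  take CachedCache:  [CachedCache SmartRecord SafeCache AbstractRecord LocalStore object] + [FancyCache FrozenPool SafeCache AbstractRecord LocalStore object] + [TinyGraph SmartRecord SafeCache AbstractRecord LocalStore object] + [FancyCache TinyGraph]
  take FancyCache:  [SmartRecord SafeCache AbstractRecord LocalStore object] + [FancyCache FrozenPool SafeCache AbstractRecord LocalStore object] + [TinyGraph SmartRecord SafeCache AbstractRecord LocalStore object] + [FancyCache TinyGraph]
  take FrozenPool:  [SmartRecord SafeCache AbstractRecord LocalStore object] + [FrozenPool SafeCache AbstractRecord LocalStore object] + [TinyGraph SmartRecord SafeCache AbstractRecord LocalStore object] + [TinyGraph]
  take TinyGraph:  [SmartRecord SafeCache AbstractRecord LocalStore object] + [SafeCache AbstractRecord LocalStore object] + [TinyGraph SmartRecord SafeCache AbstractRecord LocalStore object] + [TinyGraph]
  take SmartRecord:  [SmartRecord SafeCache AbstractRecord LocalStore object] + [SafeCache AbstractRecord LocalStore object] + [SmartRecord SafeCache AbstractRecord LocalStore object]
  take SafeCache:  [SafeCache AbstractRecord LocalStore object] + [SafeCache AbstractRecord LocalStore object] + [SafeCache AbstractRecord LocalStore object]
  take AbstractRecord:  [AbstractRecord LocalStore object] + [AbstractRecord LocalStore object] + [AbstractRecord LocalStore object]
  take LocalStore:  [LocalStore object] + [LocalStore object] + [LocalStore object]
  take object:  [object] + [object] + [object]
MRO: AsyncQueue LazyActor RemoteGraph CachedStore CachedCache FancyCache FrozenPool TinyGraph SmartRecord SafeCache AbstractRecord LocalStore object
super() in SafeCache.dispatch on a AsyncQueue instance goes to the class after SafeCache in AsyncQueue's MRO: AbstractRecord.

AbstractRecord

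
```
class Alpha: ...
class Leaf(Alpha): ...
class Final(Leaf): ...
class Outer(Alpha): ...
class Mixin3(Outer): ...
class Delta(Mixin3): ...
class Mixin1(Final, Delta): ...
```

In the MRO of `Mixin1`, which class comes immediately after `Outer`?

L[Mixin1] = Mixin1 + merge(L[Final], L[Delta], [Final Delta])
  take Final:  [Final Leaf Alpha object] + [Delta Mixin3 Outer Alpha object] + [Final Delta]
  take Leaf:  [Leaf Alpha object] + [Delta Mixin3 Outer Alpha object] + [Delta]
  take Delta:  [Alpha object] + [Delta Mixin3 Outer Alpha object] + [Delta]
  take Mixin3:  [Alpha object] + [Mixin3 Outer Alpha object]
  take Outer:  [Alpha object] + [Outer Alpha object]
  take Alpha:  [Alpha object] + [Alpha object]
  take object:  [object] + [object]
MRO: Mixin1 Final Leaf Delta Mixin3 Outer Alpha object
Outer is at position 5; next is Alpha.

Alpha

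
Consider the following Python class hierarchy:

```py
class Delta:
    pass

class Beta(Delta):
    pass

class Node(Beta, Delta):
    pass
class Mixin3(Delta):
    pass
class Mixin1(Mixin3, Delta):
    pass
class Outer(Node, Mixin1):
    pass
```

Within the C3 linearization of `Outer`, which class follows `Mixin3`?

L[Outer] = Outer + merge(L[Node], L[Mixin1], [Node Mixin1])
  take Node:  [Node Beta Delta object] + [Mixin1 Mixin3 Delta object] + [Node Mixin1]
  take Beta:  [Beta Delta object] + [Mixin1 Mixin3 Delta object] + [Mixin1]
  take Mixin1:  [Delta object] + [Mixin1 Mixin3 Delta object] + [Mixin1]
  take Mixin3:  [Delta object] + [Mixin3 Delta object]
  take Delta:  [Delta object] + [Delta object]
  take object:  [object] + [object]
MRO: Outer Node Beta Mixin1 Mixin3 Delta object
Mixin3 is at position 4; next is Delta.

Delta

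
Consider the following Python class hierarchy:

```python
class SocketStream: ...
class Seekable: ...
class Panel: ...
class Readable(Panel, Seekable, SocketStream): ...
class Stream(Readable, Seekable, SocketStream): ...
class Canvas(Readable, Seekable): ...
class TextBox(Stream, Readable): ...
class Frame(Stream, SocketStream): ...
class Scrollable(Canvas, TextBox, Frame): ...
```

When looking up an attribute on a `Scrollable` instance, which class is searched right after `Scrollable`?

Canvas

L[Scrollable] = Scrollable + merge(L[Canvas], L[TextBox], L[Frame], [Canvas TextBox Frame])
  take Canvas:  [Canvas Readable Panel Seekable SocketStream object] + [TextBox Stream Readable Panel Seekable SocketStream object] + [Frame Stream Readable Panel Seekable SocketStream object] + [Canvas TextBox Frame]
  take TextBox:  [Readable Panel Seekable SocketStream object] + [TextBox Stream Readable Panel Seekable SocketStream object] + [Frame Stream Readable Panel Seekable SocketStream object] + [TextBox Frame]
  take Frame:  [Readable Panel Seekable SocketStream object] + [Stream Readable Panel Seekable SocketStream object] + [Frame Stream Readable Panel Seekable SocketStream object] + [Frame]
  take Stream:  [Readable Panel Seekable SocketStream object] + [Stream Readable Panel Seekable SocketStream object] + [Stream Readable Panel Seekable SocketStream object]
  take Readable:  [Readable Panel Seekable SocketStream object] + [Readable Panel Seekable SocketStream object] + [Readable Panel Seekable SocketStream object]
  take Panel:  [Panel Seekable SocketStream object] + [Panel Seekable SocketStream object] + [Panel Seekable SocketStream object]
  take Seekable:  [Seekable SocketStream object] + [Seekable SocketStream object] + [Seekable SocketStream object]
  take SocketStream:  [SocketStream object] + [SocketStream object] + [SocketStream object]
  take object:  [object] + [object] + [object]
MRO: Scrollable Canvas TextBox Frame Stream Readable Panel Seekable SocketStream object
Scrollable is at position 0; next is Canvas.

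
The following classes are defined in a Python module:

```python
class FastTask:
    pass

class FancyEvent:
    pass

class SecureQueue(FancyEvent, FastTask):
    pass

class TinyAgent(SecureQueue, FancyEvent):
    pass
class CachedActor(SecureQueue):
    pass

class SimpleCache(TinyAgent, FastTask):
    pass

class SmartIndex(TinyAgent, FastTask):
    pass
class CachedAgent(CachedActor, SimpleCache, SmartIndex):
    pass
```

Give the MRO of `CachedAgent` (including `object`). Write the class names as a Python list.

L[CachedAgent] = CachedAgent + merge(L[CachedActor], L[SimpleCache], L[SmartIndex], [CachedActor SimpleCache SmartIndex])
  take CachedActor:  [CachedActor SecureQueue FancyEvent FastTask object] + [SimpleCache TinyAgent SecureQueue FancyEvent FastTask object] + [SmartIndex TinyAgent SecureQueue FancyEvent FastTask object] + [CachedActor SimpleCache SmartIndex]
  take SimpleCache:  [SecureQueue FancyEvent FastTask object] + [SimpleCache TinyAgent SecureQueue FancyEvent FastTask object] + [SmartIndex TinyAgent SecureQueue FancyEvent FastTask object] + [SimpleCache SmartIndex]
  take SmartIndex:  [SecureQueue FancyEvent FastTask object] + [TinyAgent SecureQueue FancyEvent FastTask object] + [SmartIndex TinyAgent SecureQueue FancyEvent FastTask object] + [SmartIndex]
  take TinyAgent:  [SecureQueue FancyEvent FastTask object] + [TinyAgent SecureQueue FancyEvent FastTask object] + [TinyAgent SecureQueue FancyEvent FastTask object]
  take SecureQueue:  [SecureQueue FancyEvent FastTask object] + [SecureQueue FancyEvent FastTask object] + [SecureQueue FancyEvent FastTask object]
  take FancyEvent:  [FancyEvent FastTask object] + [FancyEvent FastTask object] + [FancyEvent FastTask object]
  take FastTask:  [FastTask object] + [FastTask object] + [FastTask object]
  take object:  [object] + [object] + [object]

[CachedAgent, CachedActor, SimpleCache, SmartIndex, TinyAgent, SecureQueue, FancyEvent, FastTask, object]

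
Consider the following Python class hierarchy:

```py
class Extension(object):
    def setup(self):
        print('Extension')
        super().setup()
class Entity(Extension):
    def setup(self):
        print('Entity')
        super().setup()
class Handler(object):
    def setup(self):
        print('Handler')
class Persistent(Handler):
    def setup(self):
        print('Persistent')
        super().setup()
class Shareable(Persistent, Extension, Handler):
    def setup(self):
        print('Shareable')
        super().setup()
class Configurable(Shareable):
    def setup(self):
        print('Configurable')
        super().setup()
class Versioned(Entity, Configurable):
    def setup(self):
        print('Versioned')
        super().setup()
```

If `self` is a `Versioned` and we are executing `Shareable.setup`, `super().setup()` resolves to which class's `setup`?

L[Versioned] = Versioned + merge(L[Entity], L[Configurable], [Entity Configurable])
  take Entity:  [Entity Extension object] + [Configurable Shareable Persistent Extension Handler object] + [Entity Configurable]
  take Configurable:  [Extension object] + [Configurable Shareable Persistent Extension Handler object] + [Configurable]
  take Shareable:  [Extension object] + [Shareable Persistent Extension Handler object]
  take Persistent:  [Extension object] + [Persistent Extension Handler object]
  take Extension:  [Extension object] + [Extension Handler object]
  take Handler:  [object] + [Handler object]
  take object:  [object] + [object]
MRO: Versioned Entity Configurable Shareable Persistent Extension Handler object
super() in Shareable.setup on a Versioned instance goes to the class after Shareable in Versioned's MRO: Persistent.

Persistent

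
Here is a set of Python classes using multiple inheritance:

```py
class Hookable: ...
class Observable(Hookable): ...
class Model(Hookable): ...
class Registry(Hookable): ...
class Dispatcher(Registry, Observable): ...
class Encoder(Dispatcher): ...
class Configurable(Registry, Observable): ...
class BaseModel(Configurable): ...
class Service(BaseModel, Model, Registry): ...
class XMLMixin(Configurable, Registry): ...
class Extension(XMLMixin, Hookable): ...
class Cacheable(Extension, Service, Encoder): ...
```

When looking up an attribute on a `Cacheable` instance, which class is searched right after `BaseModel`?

Configurable

L[Cacheable] = Cacheable + merge(L[Extension], L[Service], L[Encoder], [Extension Service Encoder])
  take Extension:  [Extension XMLMixin Configurable Registry Observable Hookable object] + [Service BaseModel Configurable Model Registry Observable Hookable object] + [Encoder Dispatcher Registry Observable Hookable object] + [Extension Service Encoder]
  take XMLMixin:  [XMLMixin Configurable Registry Observable Hookable object] + [Service BaseModel Configurable Model Registry Observable Hookable object] + [Encoder Dispatcher Registry Observable Hookable object] + [Service Encoder]
  take Service:  [Configurable Registry Observable Hookable object] + [Service BaseModel Configurable Model Registry Observable Hookable object] + [Encoder Dispatcher Registry Observable Hookable object] + [Service Encoder]
  take BaseModel:  [Configurable Registry Observable Hookable object] + [BaseModel Configurable Model Registry Observable Hookable object] + [Encoder Dispatcher Registry Observable Hookable object] + [Encoder]
  take Configurable:  [Configurable Registry Observable Hookable object] + [Configurable Model Registry Observable Hookable object] + [Encoder Dispatcher Registry Observable Hookable object] + [Encoder]
  take Model:  [Registry Observable Hookable object] + [Model Registry Observable Hookable object] + [Encoder Dispatcher Registry Observable Hookable object] + [Encoder]
  take Encoder:  [Registry Observable Hookable object] + [Registry Observable Hookable object] + [Encoder Dispatcher Registry Observable Hookable object] + [Encoder]
  take Dispatcher:  [Registry Observable Hookable object] + [Registry Observable Hookable object] + [Dispatcher Registry Observable Hookable object]
  take Registry:  [Registry Observable Hookable object] + [Registry Observable Hookable object] + [Registry Observable Hookable object]
  take Observable:  [Observable Hookable object] + [Observable Hookable object] + [Observable Hookable object]
  take Hookable:  [Hookable object] + [Hookable object] + [Hookable object]
  take object:  [object] + [object] + [object]
MRO: Cacheable Extension XMLMixin Service BaseModel Configurable Model Encoder Dispatcher Registry Observable Hookable object
BaseModel is at position 4; next is Configurable.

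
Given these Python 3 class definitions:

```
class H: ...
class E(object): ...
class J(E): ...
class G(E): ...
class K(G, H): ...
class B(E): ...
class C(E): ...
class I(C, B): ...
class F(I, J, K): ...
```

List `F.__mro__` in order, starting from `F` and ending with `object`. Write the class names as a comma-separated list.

L[F] = F + merge(L[I], L[J], L[K], [I J K])
  take I:  [I C B E object] + [J E object] + [K G E H object] + [I J K]
  take C:  [C B E object] + [J E object] + [K G E H object] + [J K]
  take B:  [B E object] + [J E object] + [K G E H object] + [J K]
  take J:  [E object] + [J E object] + [K G E H object] + [J K]
  take K:  [E object] + [E object] + [K G E H object] + [K]
  take G:  [E object] + [E object] + [G E H object]
  take E:  [E object] + [E object] + [E H object]
  take H:  [object] + [object] + [H object]
  take object:  [object] + [object] + [object]

F, I, C, B, J, K, G, E, H, object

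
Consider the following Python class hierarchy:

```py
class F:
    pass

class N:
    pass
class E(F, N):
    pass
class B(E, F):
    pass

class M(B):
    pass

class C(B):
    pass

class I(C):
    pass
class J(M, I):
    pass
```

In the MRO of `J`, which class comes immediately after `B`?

L[J] = J + merge(L[M], L[I], [M I])
  take M:  [M B E F N object] + [I C B E F N object] + [M I]
  take I:  [B E F N object] + [I C B E F N object] + [I]
  take C:  [B E F N object] + [C B E F N object]
  take B:  [B E F N object] + [B E F N object]
  take E:  [E F N object] + [E F N object]
  take F:  [F N object] + [F N object]
  take N:  [N object] + [N object]
  take object:  [object] + [object]
MRO: J M I C B E F N object
B is at position 4; next is E.

E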